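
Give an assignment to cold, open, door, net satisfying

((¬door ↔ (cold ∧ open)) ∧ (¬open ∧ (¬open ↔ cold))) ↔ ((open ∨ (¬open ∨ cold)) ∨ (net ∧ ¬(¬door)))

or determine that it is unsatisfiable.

cold: True, open: False, door: True, net: True

  ((¬door ↔ (cold ∧ open)) ∧ (¬open ∧ (¬open ↔ cold))) ↔ ((open ∨ (¬open ∨ cold)) ∨ (net ∧ ¬(¬door))) = True
    (¬door ↔ (cold ∧ open)) ∧ (¬open ∧ (¬open ↔ cold)) = True
      ¬door ↔ (cold ∧ open) = True
        ¬door = False
        cold ∧ open = False
      ¬open ∧ (¬open ↔ cold) = True
        ¬open = True
        ¬open ↔ cold = True
          ¬open = True
    (open ∨ (¬open ∨ cold)) ∨ (net ∧ ¬(¬door)) = True
      open ∨ (¬open ∨ cold) = True
        ¬open ∨ cold = True
          ¬open = True
      net ∧ ¬(¬door) = True
        ¬(¬door) = True
          ¬door = False
The formula evaluates to True.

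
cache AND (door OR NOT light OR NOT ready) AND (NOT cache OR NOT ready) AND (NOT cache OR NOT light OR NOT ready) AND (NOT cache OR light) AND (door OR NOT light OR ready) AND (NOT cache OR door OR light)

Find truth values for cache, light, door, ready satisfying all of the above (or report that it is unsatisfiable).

cache = True, light = True, door = True, ready = False

Unit clause (cache) forces cache = True.
In (NOT cache OR NOT ready) only NOT ready is left, so ready = False.
In (NOT cache OR light) only light is left, so light = True.
In (door OR NOT light OR ready) only door is left, so door = True.
All clauses satisfied.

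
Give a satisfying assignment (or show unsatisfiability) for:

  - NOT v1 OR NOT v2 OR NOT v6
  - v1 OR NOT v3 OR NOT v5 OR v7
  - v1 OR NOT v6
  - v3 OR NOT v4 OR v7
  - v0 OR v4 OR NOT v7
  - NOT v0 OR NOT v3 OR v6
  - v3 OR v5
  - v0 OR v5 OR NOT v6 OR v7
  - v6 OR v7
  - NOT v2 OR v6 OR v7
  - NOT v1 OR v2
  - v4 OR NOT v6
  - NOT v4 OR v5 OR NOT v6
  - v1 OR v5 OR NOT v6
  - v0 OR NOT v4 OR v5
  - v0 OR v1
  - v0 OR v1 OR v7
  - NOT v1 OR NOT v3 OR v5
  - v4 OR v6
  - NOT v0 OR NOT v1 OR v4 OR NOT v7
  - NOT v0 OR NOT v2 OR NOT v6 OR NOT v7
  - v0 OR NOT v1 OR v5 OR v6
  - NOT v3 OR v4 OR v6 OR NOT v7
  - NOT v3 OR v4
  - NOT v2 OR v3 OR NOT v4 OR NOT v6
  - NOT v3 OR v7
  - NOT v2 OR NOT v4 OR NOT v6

v0 = False, v1 = True, v2 = True, v3 = False, v4 = True, v5 = True, v6 = False, v7 = True

Set v0 = False.
  then (v0 OR v1) forces v1 = True.
  then (NOT v1 OR v2) forces v2 = True.
  then (NOT v1 OR NOT v2 OR NOT v6) forces v6 = False.
  then (v6 OR v7) forces v7 = True.
  then (v4 OR v6) forces v4 = True.
  then (v0 OR NOT v1 OR v5 OR v6) forces v5 = True.
Set v3 = False.
All clauses satisfied.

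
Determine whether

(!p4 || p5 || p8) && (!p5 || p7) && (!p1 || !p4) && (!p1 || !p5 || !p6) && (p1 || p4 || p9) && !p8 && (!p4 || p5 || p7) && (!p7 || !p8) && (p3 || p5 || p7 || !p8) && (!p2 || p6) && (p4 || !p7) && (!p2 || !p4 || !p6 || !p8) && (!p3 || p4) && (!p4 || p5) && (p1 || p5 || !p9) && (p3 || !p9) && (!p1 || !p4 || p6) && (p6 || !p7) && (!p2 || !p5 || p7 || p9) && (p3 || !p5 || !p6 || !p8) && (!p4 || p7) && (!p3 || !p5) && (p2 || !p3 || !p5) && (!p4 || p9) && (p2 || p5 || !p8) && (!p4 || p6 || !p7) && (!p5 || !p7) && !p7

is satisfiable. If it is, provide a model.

p1=T, p2=F, p3=F, p4=F, p5=F, p6=F, p7=F, p8=F, p9=F

Unit clause (!p8) forces p8 = False.
Unit clause (!p7) forces p7 = False.
In (!p5 || p7) only !p5 is left, so p5 = False.
In (!p4 || p5 || p7) only !p4 is left, so p4 = False.
In (!p3 || p4) only !p3 is left, so p3 = False.
In (p3 || !p9) only !p9 is left, so p9 = False.
In (p1 || p4 || p9) only p1 is left, so p1 = True.
Set p2 = False.
Set p6 = False.
All clauses satisfied.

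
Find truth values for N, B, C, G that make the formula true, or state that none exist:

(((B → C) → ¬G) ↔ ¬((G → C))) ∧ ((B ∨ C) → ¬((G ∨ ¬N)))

UNSATISFIABLE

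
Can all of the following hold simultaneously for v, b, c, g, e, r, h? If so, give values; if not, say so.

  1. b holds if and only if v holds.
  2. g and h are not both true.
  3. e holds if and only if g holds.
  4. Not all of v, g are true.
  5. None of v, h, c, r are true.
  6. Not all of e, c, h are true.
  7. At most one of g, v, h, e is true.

v = False, b = False, c = False, g = False, e = False, r = False, h = False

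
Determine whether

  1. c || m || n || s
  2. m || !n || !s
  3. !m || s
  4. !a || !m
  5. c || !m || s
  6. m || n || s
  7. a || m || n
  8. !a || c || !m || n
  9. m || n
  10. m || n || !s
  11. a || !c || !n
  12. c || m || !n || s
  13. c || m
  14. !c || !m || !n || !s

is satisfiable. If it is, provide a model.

Set s = True.
Set c = True.
Try a = True:
  (!a || !m) forces m = False.
  (m || !n || !s) forces n = False.
  clause (m || n) is falsified — backtrack.
So a = False.
  then (a || !c || !n) forces n = False.
  then (a || m || n) forces m = True.
All clauses satisfied.

s = True; c = True; a = False; m = True; n = False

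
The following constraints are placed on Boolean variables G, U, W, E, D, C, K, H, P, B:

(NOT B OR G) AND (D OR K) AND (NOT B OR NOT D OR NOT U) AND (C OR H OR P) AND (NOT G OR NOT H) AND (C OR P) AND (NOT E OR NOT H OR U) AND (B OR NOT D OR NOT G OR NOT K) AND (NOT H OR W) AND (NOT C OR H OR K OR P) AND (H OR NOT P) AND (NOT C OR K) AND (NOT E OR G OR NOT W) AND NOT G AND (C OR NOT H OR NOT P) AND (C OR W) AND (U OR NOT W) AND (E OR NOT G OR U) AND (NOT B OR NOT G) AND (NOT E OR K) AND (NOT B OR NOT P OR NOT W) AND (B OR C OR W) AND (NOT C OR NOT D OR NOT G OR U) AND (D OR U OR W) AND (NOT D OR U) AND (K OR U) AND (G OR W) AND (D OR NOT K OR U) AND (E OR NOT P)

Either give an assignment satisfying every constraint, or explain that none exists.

G: False, U: True, W: True, E: False, D: True, C: True, K: True, H: False, P: False, B: False

Unit clause (NOT G) forces G = False.
In (G OR W) only W is left, so W = True.
In (NOT B OR G) only NOT B is left, so B = False.
In (NOT E OR G OR NOT W) only NOT E is left, so E = False.
In (U OR NOT W) only U is left, so U = True.
In (E OR NOT P) only NOT P is left, so P = False.
In (C OR P) only C is left, so C = True.
In (NOT C OR K) only K is left, so K = True.
Set D = True.
Set H = False.
All clauses satisfied.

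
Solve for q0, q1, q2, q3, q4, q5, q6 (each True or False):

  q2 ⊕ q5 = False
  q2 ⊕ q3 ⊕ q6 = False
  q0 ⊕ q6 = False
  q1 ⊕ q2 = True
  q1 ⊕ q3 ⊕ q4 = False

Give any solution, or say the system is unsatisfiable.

q0 = True, q1 = False, q2 = True, q3 = False, q4 = False, q5 = True, q6 = True

q2 ⊕ q5 = T ⊕ T = False ✓
q2 ⊕ q3 ⊕ q6 = T ⊕ F ⊕ T = False ✓
q0 ⊕ q6 = T ⊕ T = False ✓
q1 ⊕ q2 = F ⊕ T = True ✓
q1 ⊕ q3 ⊕ q4 = F ⊕ F ⊕ F = False ✓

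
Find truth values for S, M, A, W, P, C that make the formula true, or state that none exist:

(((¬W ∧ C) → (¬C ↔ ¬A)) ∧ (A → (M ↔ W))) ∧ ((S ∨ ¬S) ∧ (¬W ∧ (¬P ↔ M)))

S=T; M=F; A=F; W=F; P=T; C=F

  ((¬W ∧ C) → (¬C ↔ ¬A)) ∧ (A → (M ↔ W)) = True
    (¬W ∧ C) → (¬C ↔ ¬A) = True
      ¬W ∧ C = False
        ¬W = True
      ¬C ↔ ¬A = True
        ¬C = True
        ¬A = True
    A → (M ↔ W) = True
      M ↔ W = True
  (S ∨ ¬S) ∧ (¬W ∧ (¬P ↔ M)) = True
    S ∨ ¬S = True
      ¬S = False
    ¬W ∧ (¬P ↔ M) = True
      ¬W = True
      ¬P ↔ M = True
        ¬P = False
Both conjuncts True, so the formula holds.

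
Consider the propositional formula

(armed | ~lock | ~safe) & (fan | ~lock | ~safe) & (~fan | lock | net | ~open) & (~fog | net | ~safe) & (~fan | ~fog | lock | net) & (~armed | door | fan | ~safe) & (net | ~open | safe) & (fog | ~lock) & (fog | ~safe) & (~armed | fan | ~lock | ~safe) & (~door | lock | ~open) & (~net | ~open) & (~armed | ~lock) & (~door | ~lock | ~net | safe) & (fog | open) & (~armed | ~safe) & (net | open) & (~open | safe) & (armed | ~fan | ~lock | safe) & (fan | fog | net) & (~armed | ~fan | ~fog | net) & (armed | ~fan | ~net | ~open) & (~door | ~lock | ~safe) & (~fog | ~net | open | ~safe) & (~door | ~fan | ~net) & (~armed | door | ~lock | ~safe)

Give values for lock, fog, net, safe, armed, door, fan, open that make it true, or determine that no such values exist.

lock = False; fog = True; net = True; safe = False; armed = True; door = False; fan = False; open = False

Set lock = False.
Try fog = False:
  (fog | ~safe) forces safe = False.
  (fog | open) forces open = True.
  clause (~open | safe) is falsified — backtrack.
So fog = True.
Set net = True.
  then (~net | ~open) forces open = False.
  then (~fog | ~net | open | ~safe) forces safe = False.
Set armed = True.
Set door = False.
Set fan = False.
All clauses satisfied.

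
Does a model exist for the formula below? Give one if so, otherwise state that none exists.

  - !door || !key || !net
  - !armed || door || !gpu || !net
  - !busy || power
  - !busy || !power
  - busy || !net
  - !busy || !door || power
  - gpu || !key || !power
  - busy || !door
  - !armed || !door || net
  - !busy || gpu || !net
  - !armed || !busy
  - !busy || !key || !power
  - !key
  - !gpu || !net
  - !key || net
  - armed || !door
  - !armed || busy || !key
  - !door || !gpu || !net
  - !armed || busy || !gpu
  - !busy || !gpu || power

net = False, armed = False, busy = False, key = False, power = True, door = False, gpu = True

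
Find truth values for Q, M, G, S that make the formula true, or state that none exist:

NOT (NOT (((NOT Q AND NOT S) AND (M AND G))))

Q = False; M = True; G = True; S = False

  NOT (NOT (((NOT Q AND NOT S) AND (M AND G)))) = True
    NOT (((NOT Q AND NOT S) AND (M AND G))) = False
      (NOT Q AND NOT S) AND (M AND G) = True
        NOT Q AND NOT S = True
          NOT Q = True
          NOT S = True
        M AND G = True
The formula evaluates to True.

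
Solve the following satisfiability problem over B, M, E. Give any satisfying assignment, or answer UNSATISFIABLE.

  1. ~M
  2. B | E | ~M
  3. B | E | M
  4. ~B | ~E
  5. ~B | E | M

B=F; M=F; E=T

Unit clause (~M) forces M = False.
Try B = True:
  (~B | ~E) forces E = False.
  clause (~B | E | M) is falsified — backtrack.
So B = False.
  then (B | E | M) forces E = True.
All clauses satisfied.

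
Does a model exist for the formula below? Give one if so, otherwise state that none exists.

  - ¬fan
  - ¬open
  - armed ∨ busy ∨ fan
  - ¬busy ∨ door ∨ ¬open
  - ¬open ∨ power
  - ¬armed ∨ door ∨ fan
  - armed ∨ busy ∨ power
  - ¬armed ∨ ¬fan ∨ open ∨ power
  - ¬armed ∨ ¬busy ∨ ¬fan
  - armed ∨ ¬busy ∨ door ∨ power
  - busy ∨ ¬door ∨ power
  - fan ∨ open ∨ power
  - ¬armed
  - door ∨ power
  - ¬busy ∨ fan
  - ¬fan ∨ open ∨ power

The formula is unsatisfiable.

Case armed = True:
  Clause (¬armed) is falsified — contradiction.
Case armed = False:
  (¬fan) forces fan = False.
  (¬open) forces open = False.
  (armed ∨ busy ∨ fan) forces busy = True.
  Clause (¬busy ∨ fan) is falsified — contradiction.
Both cases fail, so the formula is unsatisfiable.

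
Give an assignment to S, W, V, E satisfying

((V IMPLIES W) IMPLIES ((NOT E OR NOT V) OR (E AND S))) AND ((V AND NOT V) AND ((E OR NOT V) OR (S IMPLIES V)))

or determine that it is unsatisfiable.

Unsatisfiable

Case V = True: the conjunct NOT V is False.
Case V = False: the conjunct V is False.
Both cases fail — unsatisfiable.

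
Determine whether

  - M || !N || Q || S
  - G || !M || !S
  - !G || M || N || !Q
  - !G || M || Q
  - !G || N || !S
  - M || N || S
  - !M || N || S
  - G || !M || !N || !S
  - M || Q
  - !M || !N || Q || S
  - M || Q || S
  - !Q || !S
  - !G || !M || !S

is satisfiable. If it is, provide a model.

Set Q = True.
  then (!Q || !S) forces S = False.
Try N = False:
  (M || N || S) forces M = True.
  clause (!M || N || S) is falsified — backtrack.
So N = True.
Set M = True.
Set G = False.
All clauses satisfied.

Q: True; S: False; N: True; M: True; G: False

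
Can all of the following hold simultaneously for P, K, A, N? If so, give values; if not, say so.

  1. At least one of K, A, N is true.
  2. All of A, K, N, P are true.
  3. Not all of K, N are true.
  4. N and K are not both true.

No satisfying assignment exists.

Case K = True:
  (2) forces A = True.
  (2) forces N = True.
  Constraint (3) is violated (K=T, N=T) — contradiction.
Case K = False:
  Constraint (2) is violated (K=F) — contradiction.
Both cases fail — unsatisfiable.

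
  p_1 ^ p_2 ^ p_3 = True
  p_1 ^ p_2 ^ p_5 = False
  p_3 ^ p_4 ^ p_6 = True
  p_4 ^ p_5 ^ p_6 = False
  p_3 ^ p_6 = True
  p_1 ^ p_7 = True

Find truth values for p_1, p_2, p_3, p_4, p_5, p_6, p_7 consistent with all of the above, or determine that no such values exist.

p_1 = False; p_2 = False; p_3 = True; p_4 = False; p_5 = False; p_6 = False; p_7 = True

p_1 ^ p_2 ^ p_3 = F ^ F ^ T = True ✓
p_1 ^ p_2 ^ p_5 = F ^ F ^ F = False ✓
p_3 ^ p_4 ^ p_6 = T ^ F ^ F = True ✓
p_4 ^ p_5 ^ p_6 = F ^ F ^ F = False ✓
p_3 ^ p_6 = T ^ F = True ✓
p_1 ^ p_7 = F ^ T = True ✓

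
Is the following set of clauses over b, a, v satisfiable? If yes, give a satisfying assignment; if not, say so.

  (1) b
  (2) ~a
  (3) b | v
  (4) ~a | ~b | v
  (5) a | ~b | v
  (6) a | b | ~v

Unit clause (b) forces b = True.
Unit clause (~a) forces a = False.
In (a | ~b | v) only v is left, so v = True.
All clauses satisfied.

b = True; a = False; v = True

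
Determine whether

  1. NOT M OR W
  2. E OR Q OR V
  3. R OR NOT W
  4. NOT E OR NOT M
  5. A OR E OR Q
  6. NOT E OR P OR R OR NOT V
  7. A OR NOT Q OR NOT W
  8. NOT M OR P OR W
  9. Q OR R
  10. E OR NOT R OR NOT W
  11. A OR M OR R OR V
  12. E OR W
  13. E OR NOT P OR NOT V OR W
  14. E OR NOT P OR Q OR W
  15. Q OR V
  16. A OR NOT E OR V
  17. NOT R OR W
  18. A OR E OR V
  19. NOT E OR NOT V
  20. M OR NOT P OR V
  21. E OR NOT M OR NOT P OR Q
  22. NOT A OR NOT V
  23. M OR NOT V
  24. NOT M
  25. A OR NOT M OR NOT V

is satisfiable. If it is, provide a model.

M=F, A=T, E=T, R=F, W=F, Q=T, V=F, P=F

Unit clause (NOT M) forces M = False.
In (M OR NOT V) only NOT V is left, so V = False.
In (Q OR V) only Q is left, so Q = True.
In (M OR NOT P OR V) only NOT P is left, so P = False.
Try A = False:
  (A OR NOT Q OR NOT W) forces W = False.
  (A OR M OR R OR V) forces R = True.
  clause (NOT R OR W) is falsified — backtrack.
So A = True.
Try E = False:
  (E OR W) forces W = True.
  (R OR NOT W) forces R = True.
  clause (E OR NOT R OR NOT W) is falsified — backtrack.
So E = True.
Set R = False.
  then (R OR NOT W) forces W = False.
All clauses satisfied.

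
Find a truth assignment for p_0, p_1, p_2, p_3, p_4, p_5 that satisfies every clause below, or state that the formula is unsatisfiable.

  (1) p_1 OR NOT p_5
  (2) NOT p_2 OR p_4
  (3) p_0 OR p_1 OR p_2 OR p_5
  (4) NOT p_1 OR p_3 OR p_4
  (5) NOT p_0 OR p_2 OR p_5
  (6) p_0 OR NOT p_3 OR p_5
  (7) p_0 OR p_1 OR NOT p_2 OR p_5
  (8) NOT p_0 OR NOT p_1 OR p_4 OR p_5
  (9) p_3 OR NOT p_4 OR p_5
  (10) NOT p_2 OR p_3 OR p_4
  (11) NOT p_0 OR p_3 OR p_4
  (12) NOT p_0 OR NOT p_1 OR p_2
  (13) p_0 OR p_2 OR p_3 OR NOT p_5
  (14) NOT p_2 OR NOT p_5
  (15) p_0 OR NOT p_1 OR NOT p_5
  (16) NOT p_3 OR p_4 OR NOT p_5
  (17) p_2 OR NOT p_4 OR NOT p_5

p_0 = True, p_1 = False, p_2 = True, p_3 = True, p_4 = True, p_5 = False

Set p_0 = True.
Set p_1 = False.
  then (p_1 OR NOT p_5) forces p_5 = False.
  then (NOT p_0 OR p_2 OR p_5) forces p_2 = True.
  then (NOT p_2 OR p_4) forces p_4 = True.
  then (p_3 OR NOT p_4 OR p_5) forces p_3 = True.
All clauses satisfied.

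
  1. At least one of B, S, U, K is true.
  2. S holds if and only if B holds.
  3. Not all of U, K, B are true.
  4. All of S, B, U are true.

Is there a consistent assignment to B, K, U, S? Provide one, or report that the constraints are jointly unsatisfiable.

B: True; K: False; U: True; S: True

  (1) {B, S, U, K}: 3 true — at least one ✓
  (2) S=T, B=T — same ✓
  (3) {U, K, B}: 2/3 true — not all ✓
  (4) {S, B, U}: all 3 true ✓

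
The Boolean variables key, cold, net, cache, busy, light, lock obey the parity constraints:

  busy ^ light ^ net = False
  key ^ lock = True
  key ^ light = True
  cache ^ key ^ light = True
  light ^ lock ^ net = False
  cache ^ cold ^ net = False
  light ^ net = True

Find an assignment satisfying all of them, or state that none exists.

key = False, cold = False, net = False, cache = False, busy = True, light = True, lock = True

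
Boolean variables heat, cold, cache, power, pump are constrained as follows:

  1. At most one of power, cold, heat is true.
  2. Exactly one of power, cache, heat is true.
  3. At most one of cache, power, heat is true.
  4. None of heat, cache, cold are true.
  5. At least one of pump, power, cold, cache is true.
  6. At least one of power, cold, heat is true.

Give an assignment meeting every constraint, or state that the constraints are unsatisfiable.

heat=F; cold=F; cache=F; power=T; pump=T

  (1) {power, cold, heat}: 1 true — at most one ✓
  (2) {power, cache, heat}: 1 true — exactly one ✓
  (3) {cache, power, heat}: 1 true — at most one ✓
  (4) {heat, cache, cold}: 0 true — none ✓
  (5) {pump, power, cold, cache}: 2 true — at least one ✓
  (6) {power, cold, heat}: 1 true — at least one ✓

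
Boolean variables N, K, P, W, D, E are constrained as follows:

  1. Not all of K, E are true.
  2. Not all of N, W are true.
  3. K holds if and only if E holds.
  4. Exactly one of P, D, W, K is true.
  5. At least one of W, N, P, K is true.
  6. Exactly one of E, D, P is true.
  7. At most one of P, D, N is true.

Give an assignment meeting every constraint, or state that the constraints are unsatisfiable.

N: False, K: False, P: True, W: False, D: False, E: False

  (1) {K, E}: 0/2 true — not all ✓
  (2) {N, W}: 0/2 true — not all ✓
  (3) K=F, E=F — same ✓
  (4) {P, D, W, K}: 1 true — exactly one ✓
  (5) {W, N, P, K}: 1 true — at least one ✓
  (6) {E, D, P}: 1 true — exactly one ✓
  (7) {P, D, N}: 1 true — at most one ✓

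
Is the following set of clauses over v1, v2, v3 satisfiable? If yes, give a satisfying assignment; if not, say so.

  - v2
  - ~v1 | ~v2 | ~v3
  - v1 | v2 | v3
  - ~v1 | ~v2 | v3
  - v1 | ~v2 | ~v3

Unit clause (v2) forces v2 = True.
Try v1 = True:
  (~v1 | ~v2 | ~v3) forces v3 = False.
  clause (~v1 | ~v2 | v3) is falsified — backtrack.
So v1 = False.
  then (v1 | ~v2 | ~v3) forces v3 = False.
Check each clause:
  (v2): v2 holds.
  (~v1 | ~v2 | ~v3): ~v1 holds.
  (v1 | v2 | v3): v2 holds.
  (~v1 | ~v2 | v3): ~v1 holds.
  (v1 | ~v2 | ~v3): ~v3 holds.
All clauses satisfied.

v1 = False, v2 = True, v3 = False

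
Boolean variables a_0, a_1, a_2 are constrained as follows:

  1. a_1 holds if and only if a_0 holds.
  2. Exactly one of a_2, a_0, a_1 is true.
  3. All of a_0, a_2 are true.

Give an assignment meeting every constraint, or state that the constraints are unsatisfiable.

Case a_0 = True:
  (1) with a_0=T forces a_1 = True.
  Constraint (2) is violated (a_0=T, a_1=T) — contradiction.
Case a_0 = False:
  Constraint (3) is violated (a_0=F) — contradiction.
Both cases fail — unsatisfiable.

Unsatisfiable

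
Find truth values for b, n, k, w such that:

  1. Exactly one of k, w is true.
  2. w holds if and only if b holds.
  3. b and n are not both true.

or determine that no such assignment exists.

b: True, n: False, k: False, w: True

  (1) {k, w}: 1 true — exactly one ✓
  (2) w=T, b=T — same ✓
  (3) b=T, n=F — not both ✓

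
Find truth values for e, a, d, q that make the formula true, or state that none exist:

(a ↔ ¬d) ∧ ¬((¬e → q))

e: False, a: False, d: True, q: False

  a ↔ ¬d = True
    ¬d = False
  ¬((¬e → q)) = True
    ¬e → q = False
      ¬e = True
Both conjuncts True, so the formula holds.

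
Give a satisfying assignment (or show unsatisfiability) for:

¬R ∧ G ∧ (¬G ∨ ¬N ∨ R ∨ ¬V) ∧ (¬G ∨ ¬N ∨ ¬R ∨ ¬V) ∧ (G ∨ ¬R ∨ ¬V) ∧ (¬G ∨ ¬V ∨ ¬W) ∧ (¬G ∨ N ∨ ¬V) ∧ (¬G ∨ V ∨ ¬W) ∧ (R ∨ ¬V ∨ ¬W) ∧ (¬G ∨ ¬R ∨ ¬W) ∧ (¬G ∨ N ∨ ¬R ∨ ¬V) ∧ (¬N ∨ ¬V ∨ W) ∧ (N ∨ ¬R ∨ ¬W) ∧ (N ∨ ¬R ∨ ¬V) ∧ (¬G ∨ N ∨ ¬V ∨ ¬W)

Unit clause (¬R) forces R = False.
Unit clause (G) forces G = True.
Set V = False.
  then (¬G ∨ V ∨ ¬W) forces W = False.
Set N = True.
All clauses satisfied.

R = False; V = False; W = False; N = True; G = True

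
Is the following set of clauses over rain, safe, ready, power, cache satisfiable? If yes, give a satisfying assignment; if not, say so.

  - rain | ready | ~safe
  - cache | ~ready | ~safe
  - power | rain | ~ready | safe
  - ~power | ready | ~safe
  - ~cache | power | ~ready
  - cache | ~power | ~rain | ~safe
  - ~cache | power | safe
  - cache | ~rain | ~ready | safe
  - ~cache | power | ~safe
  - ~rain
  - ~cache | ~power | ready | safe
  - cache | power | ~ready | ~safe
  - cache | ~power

Unit clause (~rain) forces rain = False.
Set safe = False.
Set ready = False.
Try power = True:
  (~cache | ~power | ready | safe) forces cache = False.
  clause (cache | ~power) is falsified — backtrack.
So power = False.
  then (~cache | power | safe) forces cache = False.
All clauses satisfied.

rain = False, safe = False, ready = False, power = False, cache = False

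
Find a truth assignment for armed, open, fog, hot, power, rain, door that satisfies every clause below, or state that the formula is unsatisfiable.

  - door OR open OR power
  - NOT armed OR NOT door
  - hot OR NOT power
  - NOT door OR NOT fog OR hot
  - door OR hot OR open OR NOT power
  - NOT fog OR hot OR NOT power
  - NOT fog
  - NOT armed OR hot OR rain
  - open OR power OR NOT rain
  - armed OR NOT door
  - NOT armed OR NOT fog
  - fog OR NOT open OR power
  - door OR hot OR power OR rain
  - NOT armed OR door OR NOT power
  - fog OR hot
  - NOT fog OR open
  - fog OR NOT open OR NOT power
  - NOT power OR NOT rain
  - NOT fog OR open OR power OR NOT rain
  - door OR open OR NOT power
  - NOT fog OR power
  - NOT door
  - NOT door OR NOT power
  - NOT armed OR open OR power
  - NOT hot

Case fog = True:
  Clause (NOT fog) is falsified — contradiction.
Case fog = False:
  (fog OR hot) forces hot = True.
  Clause (NOT hot) is falsified — contradiction.
Both cases fail, so the formula is unsatisfiable.

Unsatisfiable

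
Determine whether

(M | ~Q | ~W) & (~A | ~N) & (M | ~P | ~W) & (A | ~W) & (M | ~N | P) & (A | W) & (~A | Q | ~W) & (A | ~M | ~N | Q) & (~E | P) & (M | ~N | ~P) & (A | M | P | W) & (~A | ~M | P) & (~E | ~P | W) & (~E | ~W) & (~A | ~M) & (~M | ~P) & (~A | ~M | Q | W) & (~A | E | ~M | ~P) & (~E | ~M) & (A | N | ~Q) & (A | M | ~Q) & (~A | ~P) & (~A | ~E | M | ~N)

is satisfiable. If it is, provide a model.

M: False, P: False, Q: True, N: False, W: False, E: False, A: True

Try M = True:
  (~A | ~M) forces A = False.
  (A | ~W) forces W = False.
  clause (A | W) is falsified — backtrack.
So M = False.
Set P = False.
  then (M | ~N | P) forces N = False.
  then (~E | P) forces E = False.
Set Q = True.
  then (M | ~Q | ~W) forces W = False.
  then (A | W) forces A = True.
All clauses satisfied.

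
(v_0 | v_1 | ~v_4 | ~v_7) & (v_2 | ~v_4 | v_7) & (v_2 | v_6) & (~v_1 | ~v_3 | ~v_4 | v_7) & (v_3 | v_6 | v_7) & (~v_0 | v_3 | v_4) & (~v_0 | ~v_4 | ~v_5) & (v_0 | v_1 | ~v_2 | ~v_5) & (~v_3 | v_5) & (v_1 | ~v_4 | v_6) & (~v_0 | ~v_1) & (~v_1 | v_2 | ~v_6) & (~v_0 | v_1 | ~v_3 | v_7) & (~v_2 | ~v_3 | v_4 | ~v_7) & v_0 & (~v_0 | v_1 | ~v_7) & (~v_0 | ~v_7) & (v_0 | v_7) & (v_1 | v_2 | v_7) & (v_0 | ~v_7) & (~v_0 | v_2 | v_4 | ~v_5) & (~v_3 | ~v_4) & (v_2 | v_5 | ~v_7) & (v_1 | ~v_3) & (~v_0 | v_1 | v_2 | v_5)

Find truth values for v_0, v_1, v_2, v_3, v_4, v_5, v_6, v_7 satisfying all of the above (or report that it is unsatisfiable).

Unit clause (v_0) forces v_0 = True.
In (~v_0 | ~v_7) only ~v_7 is left, so v_7 = False.
In (~v_0 | ~v_1) only ~v_1 is left, so v_1 = False.
In (~v_0 | v_1 | ~v_3 | v_7) only ~v_3 is left, so v_3 = False.
In (v_1 | v_2 | v_7) only v_2 is left, so v_2 = True.
In (v_3 | v_6 | v_7) only v_6 is left, so v_6 = True.
In (~v_0 | v_3 | v_4) only v_4 is left, so v_4 = True.
In (~v_0 | ~v_4 | ~v_5) only ~v_5 is left, so v_5 = False.
All clauses satisfied.

v_0 = True, v_1 = False, v_2 = True, v_3 = False, v_4 = True, v_5 = False, v_6 = True, v_7 = False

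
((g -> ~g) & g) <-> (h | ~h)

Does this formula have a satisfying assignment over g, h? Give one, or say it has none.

No satisfying assignment exists.

Case g = True: the formula simplifies to ~((h | ~h)).
  h = True: this becomes ~((True | False)) = False.
  h = False: this becomes ~((False | True)) = False.
Case g = False: the formula simplifies to ~((h | ~h)).
  h = True: this becomes ~((True | False)) = False.
  h = False: this becomes ~((False | True)) = False.
Both cases fail — unsatisfiable.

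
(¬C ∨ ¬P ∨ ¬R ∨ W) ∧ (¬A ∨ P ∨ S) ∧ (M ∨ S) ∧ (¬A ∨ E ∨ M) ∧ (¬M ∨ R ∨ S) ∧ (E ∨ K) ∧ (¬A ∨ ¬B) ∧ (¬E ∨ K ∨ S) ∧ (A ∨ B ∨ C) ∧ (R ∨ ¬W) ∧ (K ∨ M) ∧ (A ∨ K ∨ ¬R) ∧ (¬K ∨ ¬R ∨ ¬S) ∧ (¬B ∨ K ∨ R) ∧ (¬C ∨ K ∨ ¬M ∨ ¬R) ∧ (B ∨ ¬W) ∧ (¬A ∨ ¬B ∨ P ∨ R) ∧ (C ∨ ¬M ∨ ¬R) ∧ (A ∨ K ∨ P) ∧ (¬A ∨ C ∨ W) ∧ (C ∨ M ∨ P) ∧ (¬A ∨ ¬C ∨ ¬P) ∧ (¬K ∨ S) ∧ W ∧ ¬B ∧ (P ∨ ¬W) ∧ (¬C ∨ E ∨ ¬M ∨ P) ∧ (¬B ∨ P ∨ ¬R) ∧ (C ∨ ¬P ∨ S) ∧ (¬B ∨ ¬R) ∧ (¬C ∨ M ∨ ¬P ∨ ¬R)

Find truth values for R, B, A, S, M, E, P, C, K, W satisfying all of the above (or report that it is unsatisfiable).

Unsatisfiable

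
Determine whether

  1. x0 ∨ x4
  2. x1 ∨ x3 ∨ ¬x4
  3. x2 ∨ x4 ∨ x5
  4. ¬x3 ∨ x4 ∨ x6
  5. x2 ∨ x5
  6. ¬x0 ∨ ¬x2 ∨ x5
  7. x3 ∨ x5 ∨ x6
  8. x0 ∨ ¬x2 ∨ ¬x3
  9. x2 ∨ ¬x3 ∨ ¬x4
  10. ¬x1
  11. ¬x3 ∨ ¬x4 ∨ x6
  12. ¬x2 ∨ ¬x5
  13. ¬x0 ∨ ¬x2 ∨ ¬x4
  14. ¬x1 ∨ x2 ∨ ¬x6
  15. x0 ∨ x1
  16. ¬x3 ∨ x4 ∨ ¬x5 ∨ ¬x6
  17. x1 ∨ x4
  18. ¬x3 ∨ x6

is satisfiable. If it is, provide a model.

The formula is unsatisfiable.

Case x1 = True:
  Clause (¬x1) is falsified — contradiction.
Case x1 = False:
  (x0 ∨ x1) forces x0 = True.
  (x1 ∨ x4) forces x4 = True.
  (x1 ∨ x3 ∨ ¬x4) forces x3 = True.
  (x2 ∨ ¬x3 ∨ ¬x4) forces x2 = True.
  Clause (¬x0 ∨ ¬x2 ∨ ¬x4) is falsified — contradiction.
Both cases fail, so the formula is unsatisfiable.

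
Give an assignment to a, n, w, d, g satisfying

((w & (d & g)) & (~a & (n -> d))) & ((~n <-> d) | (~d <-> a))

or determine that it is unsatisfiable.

a=F; n=T; w=T; d=T; g=T

  (w & (d & g)) & (~a & (n -> d)) = True
    w & (d & g) = True
      d & g = True
    ~a & (n -> d) = True
      ~a = True
      n -> d = True
  (~n <-> d) | (~d <-> a) = True
    ~n <-> d = False
      ~n = False
    ~d <-> a = True
      ~d = False
Both conjuncts True, so the formula holds.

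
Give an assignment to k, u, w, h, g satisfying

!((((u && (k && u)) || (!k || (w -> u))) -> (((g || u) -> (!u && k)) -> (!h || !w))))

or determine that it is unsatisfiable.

k = False, u = False, w = True, h = True, g = False

  !((((u && (k && u)) || (!k || (w -> u))) -> (((g || u) -> (!u && k)) -> (!h || !w)))) = True
    ((u && (k && u)) || (!k || (w -> u))) -> (((g || u) -> (!u && k)) -> (!h || !w)) = False
      (u && (k && u)) || (!k || (w -> u)) = True
        u && (k && u) = False
          k && u = False
        !k || (w -> u) = True
          !k = True
          w -> u = False
      ((g || u) -> (!u && k)) -> (!h || !w) = False
        (g || u) -> (!u && k) = True
          g || u = False
          !u && k = False
            !u = True
        !h || !w = False
          !h = False
          !w = False
The formula evaluates to True.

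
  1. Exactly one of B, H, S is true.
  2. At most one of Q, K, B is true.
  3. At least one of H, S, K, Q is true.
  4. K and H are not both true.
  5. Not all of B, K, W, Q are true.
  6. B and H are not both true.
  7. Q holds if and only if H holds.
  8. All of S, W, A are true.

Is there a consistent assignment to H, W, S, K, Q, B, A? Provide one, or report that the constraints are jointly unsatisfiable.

H = False, W = True, S = True, K = False, Q = False, B = False, A = True

  (1) {B, H, S}: 1 true — exactly one ✓
  (2) {Q, K, B}: 0 true — at most one ✓
  (3) {H, S, K, Q}: 1 true — at least one ✓
  (4) K=F, H=F — not both ✓
  (5) {B, K, W, Q}: 1/4 true — not all ✓
  (6) B=F, H=F — not both ✓
  (7) Q=F, H=F — same ✓
  (8) {S, W, A}: all 3 true ✓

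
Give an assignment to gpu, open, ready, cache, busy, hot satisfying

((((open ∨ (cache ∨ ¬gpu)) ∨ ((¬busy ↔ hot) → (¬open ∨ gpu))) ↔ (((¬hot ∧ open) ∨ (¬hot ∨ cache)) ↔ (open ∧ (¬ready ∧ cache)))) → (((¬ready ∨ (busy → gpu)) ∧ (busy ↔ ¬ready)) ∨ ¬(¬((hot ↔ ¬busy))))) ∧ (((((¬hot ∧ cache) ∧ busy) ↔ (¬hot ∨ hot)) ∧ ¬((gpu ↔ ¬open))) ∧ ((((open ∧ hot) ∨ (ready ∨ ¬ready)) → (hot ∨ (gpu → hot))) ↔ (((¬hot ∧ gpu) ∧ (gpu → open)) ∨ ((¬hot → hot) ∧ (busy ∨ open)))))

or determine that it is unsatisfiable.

No satisfying assignment exists.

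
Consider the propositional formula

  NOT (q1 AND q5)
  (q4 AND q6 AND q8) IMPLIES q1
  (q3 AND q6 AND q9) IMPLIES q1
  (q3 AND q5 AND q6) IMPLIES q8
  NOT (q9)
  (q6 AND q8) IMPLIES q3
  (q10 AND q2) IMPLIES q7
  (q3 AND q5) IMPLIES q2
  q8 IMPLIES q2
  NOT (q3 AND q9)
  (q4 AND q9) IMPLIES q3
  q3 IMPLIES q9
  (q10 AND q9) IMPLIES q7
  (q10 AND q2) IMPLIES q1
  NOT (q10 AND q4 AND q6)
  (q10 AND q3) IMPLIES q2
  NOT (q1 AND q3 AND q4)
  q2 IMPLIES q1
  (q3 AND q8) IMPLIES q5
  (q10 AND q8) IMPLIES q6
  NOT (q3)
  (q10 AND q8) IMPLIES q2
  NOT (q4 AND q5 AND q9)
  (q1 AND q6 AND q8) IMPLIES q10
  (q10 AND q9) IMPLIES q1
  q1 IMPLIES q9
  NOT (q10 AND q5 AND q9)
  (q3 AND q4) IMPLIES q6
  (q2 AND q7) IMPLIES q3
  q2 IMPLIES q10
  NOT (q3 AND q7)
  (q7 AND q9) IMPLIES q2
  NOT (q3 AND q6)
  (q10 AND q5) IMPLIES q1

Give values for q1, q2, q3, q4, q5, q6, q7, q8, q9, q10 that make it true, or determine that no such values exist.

q1 = False, q2 = False, q3 = False, q4 = False, q5 = True, q6 = True, q7 = True, q8 = False, q9 = False, q10 = False

Unit clause (NOT q3) forces q3 = False.
Unit clause (NOT q9) forces q9 = False.
In (NOT q1 OR q9) only NOT q1 is left, so q1 = False.
In (q1 OR NOT q2) only NOT q2 is left, so q2 = False.
In (q2 OR NOT q8) only NOT q8 is left, so q8 = False.
Set q4 = False.
Set q5 = True.
  then (q1 OR NOT q10 OR NOT q5) forces q10 = False.
Set q6 = True.
Set q7 = True.
All clauses satisfied.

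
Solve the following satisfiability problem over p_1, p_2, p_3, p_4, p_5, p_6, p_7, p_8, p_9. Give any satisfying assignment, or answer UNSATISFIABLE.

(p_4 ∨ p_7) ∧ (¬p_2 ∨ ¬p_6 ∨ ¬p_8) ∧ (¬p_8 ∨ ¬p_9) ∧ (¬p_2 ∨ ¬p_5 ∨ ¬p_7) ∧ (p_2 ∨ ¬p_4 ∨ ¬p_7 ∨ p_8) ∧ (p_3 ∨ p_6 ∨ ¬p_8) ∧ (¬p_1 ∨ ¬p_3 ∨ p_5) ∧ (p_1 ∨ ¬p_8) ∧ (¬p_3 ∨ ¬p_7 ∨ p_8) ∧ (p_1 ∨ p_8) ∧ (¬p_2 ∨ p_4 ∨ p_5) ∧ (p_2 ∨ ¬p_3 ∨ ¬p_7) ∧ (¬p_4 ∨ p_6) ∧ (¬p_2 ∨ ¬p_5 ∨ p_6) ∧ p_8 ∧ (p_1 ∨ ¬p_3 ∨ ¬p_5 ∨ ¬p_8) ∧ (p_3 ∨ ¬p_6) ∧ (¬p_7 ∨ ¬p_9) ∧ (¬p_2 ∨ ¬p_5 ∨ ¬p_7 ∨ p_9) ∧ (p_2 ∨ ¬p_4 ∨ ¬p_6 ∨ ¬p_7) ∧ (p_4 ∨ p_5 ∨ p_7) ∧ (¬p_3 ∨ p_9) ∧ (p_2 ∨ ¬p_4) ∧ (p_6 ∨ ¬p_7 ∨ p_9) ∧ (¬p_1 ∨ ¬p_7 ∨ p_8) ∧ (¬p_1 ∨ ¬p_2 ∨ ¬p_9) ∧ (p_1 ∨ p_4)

The formula is unsatisfiable.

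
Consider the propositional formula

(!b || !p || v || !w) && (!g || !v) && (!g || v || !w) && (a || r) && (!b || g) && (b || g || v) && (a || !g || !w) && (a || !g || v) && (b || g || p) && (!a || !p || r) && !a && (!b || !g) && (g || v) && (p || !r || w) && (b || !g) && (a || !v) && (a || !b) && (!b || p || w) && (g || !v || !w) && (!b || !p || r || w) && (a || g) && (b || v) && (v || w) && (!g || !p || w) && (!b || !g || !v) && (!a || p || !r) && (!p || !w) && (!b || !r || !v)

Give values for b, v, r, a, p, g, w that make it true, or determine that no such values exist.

Case a = True:
  Clause (!a) is falsified — contradiction.
Case a = False:
  (a || r) forces r = True.
  (a || !v) forces v = False.
  (a || !g || v) forces g = False.
  Clause (g || v) is falsified — contradiction.
Both cases fail, so the formula is unsatisfiable.

Unsatisfiable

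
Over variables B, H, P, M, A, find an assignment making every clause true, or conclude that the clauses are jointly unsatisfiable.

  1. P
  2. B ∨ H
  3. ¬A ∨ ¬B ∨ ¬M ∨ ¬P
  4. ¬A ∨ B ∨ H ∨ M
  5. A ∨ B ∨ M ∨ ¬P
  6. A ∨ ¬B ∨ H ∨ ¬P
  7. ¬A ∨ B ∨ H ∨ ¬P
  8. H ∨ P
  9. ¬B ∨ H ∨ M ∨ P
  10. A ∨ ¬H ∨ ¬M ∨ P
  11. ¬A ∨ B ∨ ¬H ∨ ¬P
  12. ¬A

B=F, H=T, P=T, M=T, A=F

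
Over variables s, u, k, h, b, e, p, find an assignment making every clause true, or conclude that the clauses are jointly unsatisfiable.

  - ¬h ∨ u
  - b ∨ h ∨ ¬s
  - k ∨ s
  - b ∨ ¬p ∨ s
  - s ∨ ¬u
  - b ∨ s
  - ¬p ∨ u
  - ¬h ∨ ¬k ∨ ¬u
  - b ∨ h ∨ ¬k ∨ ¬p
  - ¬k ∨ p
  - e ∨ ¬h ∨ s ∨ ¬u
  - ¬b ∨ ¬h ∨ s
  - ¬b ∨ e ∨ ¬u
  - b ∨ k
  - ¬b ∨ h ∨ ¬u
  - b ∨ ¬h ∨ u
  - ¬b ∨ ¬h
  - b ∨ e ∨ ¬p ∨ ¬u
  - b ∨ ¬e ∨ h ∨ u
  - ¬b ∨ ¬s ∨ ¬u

s=T, u=F, k=F, h=F, b=T, e=F, p=F

Set s = True.
Try u = True:
  (¬b ∨ ¬s ∨ ¬u) forces b = False.
  (b ∨ h ∨ ¬s) forces h = True.
  (¬h ∨ ¬k ∨ ¬u) forces k = False.
  clause (b ∨ k) is falsified — backtrack.
So u = False.
  then (¬h ∨ u) forces h = False.
  then (b ∨ h ∨ ¬s) forces b = True.
  then (¬p ∨ u) forces p = False.
  then (¬k ∨ p) forces k = False.
Set e = False.
All clauses satisfied.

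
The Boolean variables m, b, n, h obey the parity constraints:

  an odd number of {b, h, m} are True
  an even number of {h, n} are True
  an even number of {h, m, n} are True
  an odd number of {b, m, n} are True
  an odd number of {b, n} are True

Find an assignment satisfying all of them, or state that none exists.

m: False, b: False, n: True, h: True

{b, h, m}: 1 true → odd ✓
{h, n}: 2 true → even ✓
{h, m, n}: 2 true → even ✓
{b, m, n}: 1 true → odd ✓
{b, n}: 1 true → odd ✓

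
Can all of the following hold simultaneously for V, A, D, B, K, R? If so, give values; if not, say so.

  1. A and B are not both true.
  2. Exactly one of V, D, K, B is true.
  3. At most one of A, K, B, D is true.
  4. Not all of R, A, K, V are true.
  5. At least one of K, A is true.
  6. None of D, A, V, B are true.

V=F, A=F, D=F, B=F, K=T, R=T

  (1) A=F, B=F — not both ✓
  (2) {V, D, K, B}: 1 true — exactly one ✓
  (3) {A, K, B, D}: 1 true — at most one ✓
  (4) {R, A, K, V}: 2/4 true — not all ✓
  (5) {K, A}: 1 true — at least one ✓
  (6) {D, A, V, B}: 0 true — none ✓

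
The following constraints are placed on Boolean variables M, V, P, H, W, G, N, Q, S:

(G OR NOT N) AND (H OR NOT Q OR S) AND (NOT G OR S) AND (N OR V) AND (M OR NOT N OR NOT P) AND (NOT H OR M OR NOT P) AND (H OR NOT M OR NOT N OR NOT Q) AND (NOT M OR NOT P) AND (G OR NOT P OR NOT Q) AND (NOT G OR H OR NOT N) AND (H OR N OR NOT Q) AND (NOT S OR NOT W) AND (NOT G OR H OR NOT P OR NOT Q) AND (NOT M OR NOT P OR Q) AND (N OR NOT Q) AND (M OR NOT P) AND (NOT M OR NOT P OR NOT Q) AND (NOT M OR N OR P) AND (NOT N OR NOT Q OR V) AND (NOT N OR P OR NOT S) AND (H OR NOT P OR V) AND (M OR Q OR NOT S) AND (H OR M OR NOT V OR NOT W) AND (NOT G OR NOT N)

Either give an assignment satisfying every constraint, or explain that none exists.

Try M = True:
  (NOT M OR NOT P) forces P = False.
  (NOT M OR N OR P) forces N = True.
  (G OR NOT N) forces G = True.
  clause (NOT G OR NOT N) is falsified — backtrack.
So M = False.
  then (M OR NOT P) forces P = False.
Set V = True.
Set H = True.
Set W = True.
  then (NOT S OR NOT W) forces S = False.
  then (NOT G OR S) forces G = False.
  then (G OR NOT N) forces N = False.
  then (N OR NOT Q) forces Q = False.
All clauses satisfied.

M=F, V=T, P=F, H=T, W=T, G=F, N=F, Q=F, S=F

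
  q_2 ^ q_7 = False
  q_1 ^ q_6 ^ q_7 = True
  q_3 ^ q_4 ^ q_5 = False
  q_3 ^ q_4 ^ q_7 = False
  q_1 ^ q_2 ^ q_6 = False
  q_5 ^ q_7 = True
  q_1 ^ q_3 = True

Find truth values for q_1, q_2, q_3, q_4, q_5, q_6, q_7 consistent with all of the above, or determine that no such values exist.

Unsatisfiable — no assignment works.

Adding constraints 1, 2, 5 mod 2: every variable appears an even number of times on the left, so the left side is 0.
But the right sides sum to 1 (mod 2). 0 ≠ 1 — the system is inconsistent.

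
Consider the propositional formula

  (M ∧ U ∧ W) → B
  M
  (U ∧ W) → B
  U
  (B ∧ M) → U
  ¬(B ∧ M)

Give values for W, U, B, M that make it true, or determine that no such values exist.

W: False, U: True, B: False, M: True

Unit clause (M) forces M = True.
Unit clause (U) forces U = True.
In (¬B ∨ ¬M) only ¬B is left, so B = False.
In (B ∨ ¬U ∨ ¬W) only ¬W is left, so W = False.
Check each clause:
  (M): M holds.
  (U): U holds.
  (¬B ∨ ¬M ∨ U): ¬B holds.
  (B ∨ ¬M ∨ ¬U ∨ ¬W): ¬W holds.
  (¬B ∨ ¬M): ¬B holds.
  (B ∨ ¬U ∨ ¬W): ¬W holds.
All clauses satisfied.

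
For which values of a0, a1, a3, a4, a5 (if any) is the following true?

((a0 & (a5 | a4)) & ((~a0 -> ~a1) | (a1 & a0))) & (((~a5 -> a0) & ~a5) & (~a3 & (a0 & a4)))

a0 = True; a1 = True; a3 = False; a4 = True; a5 = False

  (a0 & (a5 | a4)) & ((~a0 -> ~a1) | (a1 & a0)) = True
    a0 & (a5 | a4) = True
      a5 | a4 = True
    (~a0 -> ~a1) | (a1 & a0) = True
      ~a0 -> ~a1 = True
        ~a0 = False
        ~a1 = False
      a1 & a0 = True
  ((~a5 -> a0) & ~a5) & (~a3 & (a0 & a4)) = True
    (~a5 -> a0) & ~a5 = True
      ~a5 -> a0 = True
        ~a5 = True
      ~a5 = True
    ~a3 & (a0 & a4) = True
      ~a3 = True
      a0 & a4 = True
Both conjuncts True, so the formula holds.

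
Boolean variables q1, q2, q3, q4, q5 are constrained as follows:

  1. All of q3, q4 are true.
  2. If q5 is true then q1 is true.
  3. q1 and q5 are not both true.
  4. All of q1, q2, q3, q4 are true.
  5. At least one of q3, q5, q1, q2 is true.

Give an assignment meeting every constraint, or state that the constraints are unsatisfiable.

q1 = True, q2 = True, q3 = True, q4 = True, q5 = False

  (1) {q3, q4}: all 2 true ✓
  (2) q5=F ⇒ q1: vacuous ✓
  (3) q1=T, q5=F — not both ✓
  (4) {q1, q2, q3, q4}: all 4 true ✓
  (5) {q3, q5, q1, q2}: 3 true — at least one ✓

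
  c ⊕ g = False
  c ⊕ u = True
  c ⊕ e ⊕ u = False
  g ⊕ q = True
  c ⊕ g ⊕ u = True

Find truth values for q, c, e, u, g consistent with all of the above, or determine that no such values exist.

q = True, c = False, e = True, u = True, g = False

c ⊕ g = F ⊕ F = False ✓
c ⊕ u = F ⊕ T = True ✓
c ⊕ e ⊕ u = F ⊕ T ⊕ T = False ✓
g ⊕ q = F ⊕ T = True ✓
c ⊕ g ⊕ u = F ⊕ F ⊕ T = True ✓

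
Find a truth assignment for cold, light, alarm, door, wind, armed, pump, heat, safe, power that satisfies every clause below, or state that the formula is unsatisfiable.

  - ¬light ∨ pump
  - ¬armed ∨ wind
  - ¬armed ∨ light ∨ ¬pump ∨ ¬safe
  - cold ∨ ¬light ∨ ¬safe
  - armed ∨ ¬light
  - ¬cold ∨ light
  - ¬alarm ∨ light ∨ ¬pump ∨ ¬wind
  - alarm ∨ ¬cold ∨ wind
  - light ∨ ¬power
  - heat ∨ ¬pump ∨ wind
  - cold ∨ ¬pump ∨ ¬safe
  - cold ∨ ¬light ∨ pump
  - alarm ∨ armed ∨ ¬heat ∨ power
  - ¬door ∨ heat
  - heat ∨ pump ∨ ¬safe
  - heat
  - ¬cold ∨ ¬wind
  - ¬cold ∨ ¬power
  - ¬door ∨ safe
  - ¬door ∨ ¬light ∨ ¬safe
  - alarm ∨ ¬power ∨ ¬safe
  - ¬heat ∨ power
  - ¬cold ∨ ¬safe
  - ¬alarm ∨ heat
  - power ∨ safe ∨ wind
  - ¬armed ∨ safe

No satisfying assignment exists.

Case heat = True:
  (¬heat ∨ power) forces power = True.
  (light ∨ ¬power) forces light = True.
  (¬light ∨ pump) forces pump = True.
  (armed ∨ ¬light) forces armed = True.
  (¬armed ∨ wind) forces wind = True.
  (¬cold ∨ ¬wind) forces cold = False.
  (cold ∨ ¬light ∨ ¬safe) forces safe = False.
  Clause (¬armed ∨ safe) is falsified — contradiction.
Case heat = False:
  Clause (heat) is falsified — contradiction.
Both cases fail, so the formula is unsatisfiable.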